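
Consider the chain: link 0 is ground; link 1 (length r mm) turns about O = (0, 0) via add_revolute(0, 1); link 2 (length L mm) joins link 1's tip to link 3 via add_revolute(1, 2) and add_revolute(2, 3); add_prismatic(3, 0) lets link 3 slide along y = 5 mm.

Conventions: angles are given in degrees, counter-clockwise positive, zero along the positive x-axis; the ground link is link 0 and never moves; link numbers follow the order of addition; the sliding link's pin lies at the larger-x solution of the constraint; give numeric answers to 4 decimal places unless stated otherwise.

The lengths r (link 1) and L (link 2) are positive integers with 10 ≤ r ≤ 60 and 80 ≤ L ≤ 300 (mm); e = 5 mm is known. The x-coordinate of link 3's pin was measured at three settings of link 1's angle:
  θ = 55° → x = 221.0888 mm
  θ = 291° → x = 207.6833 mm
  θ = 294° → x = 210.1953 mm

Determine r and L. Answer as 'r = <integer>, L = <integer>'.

constraint per measurement: (x − r cos θ)² + (r sin θ − e)² = L²
subtracting the θ₁ and θ₂ equations cancels the r² and L² terms:
r = (x₁² − x₂²) / (2[(x₁cos θ₁ + e sin θ₁) − (x₂cos θ₂ + e sin θ₂)]) = 47.0000 → r = 47
L² = (x₁ − r cos θ₁)² + (r sin θ₁ − e)² = 38808.9914 → L = 197.0000 → L = 197
check at θ₃=294°: x = 210.1953 (printed 210.1953) ✓

r = 47, L = 197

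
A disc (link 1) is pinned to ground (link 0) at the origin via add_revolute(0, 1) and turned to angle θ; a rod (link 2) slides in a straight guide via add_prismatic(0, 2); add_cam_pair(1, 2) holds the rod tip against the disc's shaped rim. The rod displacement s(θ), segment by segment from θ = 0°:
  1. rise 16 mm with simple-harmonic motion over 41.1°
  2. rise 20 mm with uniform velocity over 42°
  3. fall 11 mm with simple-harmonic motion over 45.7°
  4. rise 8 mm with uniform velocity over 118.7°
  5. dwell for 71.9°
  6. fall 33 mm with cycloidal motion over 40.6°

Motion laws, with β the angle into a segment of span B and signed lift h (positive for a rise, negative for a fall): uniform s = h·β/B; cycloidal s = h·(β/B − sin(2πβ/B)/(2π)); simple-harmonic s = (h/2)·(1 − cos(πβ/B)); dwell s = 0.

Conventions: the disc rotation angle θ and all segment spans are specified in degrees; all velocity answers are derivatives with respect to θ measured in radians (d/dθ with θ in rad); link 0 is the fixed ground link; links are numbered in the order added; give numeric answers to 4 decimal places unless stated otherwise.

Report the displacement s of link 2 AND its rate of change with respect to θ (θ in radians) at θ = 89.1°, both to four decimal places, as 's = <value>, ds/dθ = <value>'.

segment 1 (0° to 41.1°, simple-harmonic, h = 16) is passed completely: s = 0.0000 + (16) = 16.0000
segment 2 (41.1° to 83.1°, uniform, h = 20) is passed completely: s = 16.0000 + (20) = 36.0000
θ = 89.1° falls in segment 3 (83.1° to 128.8°, simple-harmonic, h = -11): β = 89.1 − 83.1 = 6°, B = 45.7°; Δs = -11/2·(1 − cos(π·0.1313)) = -0.4613; s = 36.0000 − 0.4613 = 35.5387
velocity in seg [83.1°–128.8°] (simple-harmonic), θ in radians: β = 6° = 0.1047 rad, B = 45.7° = 0.7976 rad; ds/dθ = (πh/(2B)) sin(πβ/B) = (π·(-11)/(2·0.7976)) sin(π·0.1313) = -8.683988 mm/rad

s = 35.5387, ds/dθ = -8.6840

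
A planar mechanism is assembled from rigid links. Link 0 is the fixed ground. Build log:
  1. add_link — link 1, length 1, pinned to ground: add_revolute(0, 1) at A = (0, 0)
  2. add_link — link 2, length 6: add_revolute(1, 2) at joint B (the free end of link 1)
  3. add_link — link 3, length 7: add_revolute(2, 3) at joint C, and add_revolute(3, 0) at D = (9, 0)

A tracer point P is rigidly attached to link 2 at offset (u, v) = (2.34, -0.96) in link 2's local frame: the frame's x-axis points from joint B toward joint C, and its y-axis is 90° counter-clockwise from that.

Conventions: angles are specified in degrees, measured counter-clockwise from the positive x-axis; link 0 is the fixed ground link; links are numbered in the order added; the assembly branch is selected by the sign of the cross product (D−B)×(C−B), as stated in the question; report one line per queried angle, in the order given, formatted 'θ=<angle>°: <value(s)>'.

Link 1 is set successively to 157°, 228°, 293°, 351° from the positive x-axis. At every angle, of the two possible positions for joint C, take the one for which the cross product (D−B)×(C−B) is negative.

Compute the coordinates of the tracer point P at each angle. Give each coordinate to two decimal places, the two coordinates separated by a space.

A=(0,0), D=(9.00,0)
θ=157°: B = A + 1.00·(cos157°, sin157°) = (-0.9205, 0.3907)
θ=157°: |BD| = 9.9282
θ=157°: circle(B,6.00) ∩ circle(D,7.00): a=4.3094, h=4.1748
θ=157°:   candidates: C₊=(3.5499,4.3927) cross=41.448; C₋=(3.2213,-3.9505) cross=-41.448
θ=157°:   branch - wants cross < 0 → take C=(3.2213,-3.9505) (cross=-41.448)
θ=157°: ex = (C−B)/|BC| = (0.6903,-0.7235); ey = (0.7235,0.6903)
θ=157°: P = B + 2.34·ex + -0.96·ey = (0.0002,-1.9650)
θ=228°: B = A + 1.00·(cos228°, sin228°) = (-0.6691, -0.7431)
θ=228°: |BD| = 9.6976
θ=228°: circle(B,6.00) ∩ circle(D,7.00): a=4.1786, h=4.3058
θ=228°:   candidates: C₊=(3.1672,3.8702) cross=41.756; C₋=(3.8271,-4.7160) cross=-41.756
θ=228°:   branch - wants cross < 0 → take C=(3.8271,-4.7160) (cross=-41.756)
θ=228°: ex = (C−B)/|BC| = (0.7494,-0.6621); ey = (0.6621,0.7494)
θ=228°: P = B + 2.34·ex + -0.96·ey = (0.4487,-3.0120)
θ=293°: B = A + 1.00·(cos293°, sin293°) = (0.3907, -0.9205)
θ=293°: |BD| = 8.6583
θ=293°: circle(B,6.00) ∩ circle(D,7.00): a=3.5784, h=4.8161
θ=293°:   candidates: C₊=(3.4369,4.2487) cross=41.699; C₋=(4.4609,-5.3289) cross=-41.699
θ=293°:   branch - wants cross < 0 → take C=(4.4609,-5.3289) (cross=-41.699)
θ=293°: ex = (C−B)/|BC| = (0.6784,-0.7347); ey = (0.7347,0.6784)
θ=293°: P = B + 2.34·ex + -0.96·ey = (1.2728,-3.2910)
θ=351°: B = A + 1.00·(cos351°, sin351°) = (0.9877, -0.1564)
θ=351°: |BD| = 8.0138
θ=351°: circle(B,6.00) ∩ circle(D,7.00): a=3.1958, h=5.0781
θ=351°:   candidates: C₊=(4.0838,4.9830) cross=40.695; C₋=(4.2820,-5.1711) cross=-40.695
θ=351°:   branch - wants cross < 0 → take C=(4.2820,-5.1711) (cross=-40.695)
θ=351°: ex = (C−B)/|BC| = (0.5491,-0.8358); ey = (0.8358,0.5491)
θ=351°: P = B + 2.34·ex + -0.96·ey = (1.4701,-2.6393)

θ=157°: 0.00 -1.97
θ=228°: 0.45 -3.01
θ=293°: 1.27 -3.29
θ=351°: 1.47 -2.64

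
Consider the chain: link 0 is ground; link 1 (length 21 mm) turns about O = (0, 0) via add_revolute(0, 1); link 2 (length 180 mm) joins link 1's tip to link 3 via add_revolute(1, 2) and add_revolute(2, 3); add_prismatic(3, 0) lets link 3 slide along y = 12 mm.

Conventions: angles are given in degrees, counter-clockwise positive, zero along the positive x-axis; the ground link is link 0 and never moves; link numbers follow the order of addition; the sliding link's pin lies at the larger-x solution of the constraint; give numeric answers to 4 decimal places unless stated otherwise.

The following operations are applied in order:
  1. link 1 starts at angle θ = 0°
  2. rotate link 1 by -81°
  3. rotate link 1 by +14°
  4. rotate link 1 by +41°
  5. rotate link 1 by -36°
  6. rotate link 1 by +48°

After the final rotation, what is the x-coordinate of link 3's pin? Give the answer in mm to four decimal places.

geometry: r = 21 mm, L = 180 mm, e = 12 mm; θ starts at 0°
rotate link 1 by -81°: θ ← 0° -81° = -81°
rotate link 1 by +14°: θ ← -81° +14° = -67°
rotate link 1 by +41°: θ ← -67° +41° = -26°
rotate link 1 by -36°: θ ← -26° -36° = -62°
rotate link 1 by +48°: θ ← -62° +48° = -14°
crank pin P = (r cos θ, r sin θ) = (20.376210, -5.080360)
h = r sin θ − e = -5.080360 − 12 = -17.080360
x = r cos θ + √(L² − h²) = 20.376210 + 179.187782 = 199.563993

199.5640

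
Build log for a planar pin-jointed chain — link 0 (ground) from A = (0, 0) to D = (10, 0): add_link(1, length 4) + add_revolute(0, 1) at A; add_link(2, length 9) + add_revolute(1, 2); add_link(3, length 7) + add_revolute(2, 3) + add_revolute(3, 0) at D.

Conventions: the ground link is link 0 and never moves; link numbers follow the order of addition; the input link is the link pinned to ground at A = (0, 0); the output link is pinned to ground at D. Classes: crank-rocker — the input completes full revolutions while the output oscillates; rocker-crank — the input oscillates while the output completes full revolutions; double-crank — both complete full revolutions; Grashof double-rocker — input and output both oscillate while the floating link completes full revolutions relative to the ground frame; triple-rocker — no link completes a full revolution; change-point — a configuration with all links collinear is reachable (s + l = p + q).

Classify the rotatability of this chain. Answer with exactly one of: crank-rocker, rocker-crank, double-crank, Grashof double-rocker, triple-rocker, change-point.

lengths: ground=10, input=4, coupler=9, output=7
sorted: s=4 (shortest), l=10 (longest), p+q=16
s + l = 14 vs p + q = 16
s + l < p + q (Grashof) with shortest = input link → crank-rocker

crank-rocker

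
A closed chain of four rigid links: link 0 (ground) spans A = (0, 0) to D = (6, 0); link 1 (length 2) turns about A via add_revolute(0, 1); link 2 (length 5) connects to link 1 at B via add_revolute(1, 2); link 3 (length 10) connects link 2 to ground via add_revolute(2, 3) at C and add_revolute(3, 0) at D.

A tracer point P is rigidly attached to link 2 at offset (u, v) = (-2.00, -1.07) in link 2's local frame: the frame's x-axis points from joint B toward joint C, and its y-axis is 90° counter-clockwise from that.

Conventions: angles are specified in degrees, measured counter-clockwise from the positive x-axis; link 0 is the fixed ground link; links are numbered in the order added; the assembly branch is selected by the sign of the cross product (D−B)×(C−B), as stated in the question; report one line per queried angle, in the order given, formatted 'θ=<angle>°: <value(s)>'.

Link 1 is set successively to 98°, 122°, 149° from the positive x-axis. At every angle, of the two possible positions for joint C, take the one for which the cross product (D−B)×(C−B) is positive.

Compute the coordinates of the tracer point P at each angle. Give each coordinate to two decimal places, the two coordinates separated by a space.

A=(0,0), D=(6.00,0)
θ=98°: B = A + 2.00·(cos98°, sin98°) = (-0.2783, 1.9805)
θ=98°: |BD| = 6.5833
θ=98°: circle(B,5.00) ∩ circle(D,10.00): a=-2.4045, h=4.3839
θ=98°:   candidates: C₊=(-1.2527,6.8847) cross=28.860; C₋=(-3.8903,-1.4768) cross=-28.860
θ=98°:   branch + wants cross > 0 → take C=(-1.2527,6.8847) (cross=28.860)
θ=98°: ex = (C−B)/|BC| = (-0.1949,0.9808); ey = (-0.9808,-0.1949)
θ=98°: P = B + -2.00·ex + -1.07·ey = (1.1609,0.2274)
θ=122°: B = A + 2.00·(cos122°, sin122°) = (-1.0598, 1.6961)
θ=122°: |BD| = 7.2607
θ=122°: circle(B,5.00) ∩ circle(D,10.00): a=-1.5344, h=4.7587
θ=122°:   candidates: C₊=(-1.4402,6.6816) cross=34.552; C₋=(-3.6634,-2.5725) cross=-34.552
θ=122°:   branch + wants cross > 0 → take C=(-1.4402,6.6816) (cross=34.552)
θ=122°: ex = (C−B)/|BC| = (-0.0761,0.9971); ey = (-0.9971,-0.0761)
θ=122°: P = B + -2.00·ex + -1.07·ey = (0.1592,-0.2167)
θ=149°: B = A + 2.00·(cos149°, sin149°) = (-1.7143, 1.0301)
θ=149°: |BD| = 7.7828
θ=149°: circle(B,5.00) ∩ circle(D,10.00): a=-0.9269, h=4.9133
θ=149°:   candidates: C₊=(-1.9828,6.0229) cross=38.239; C₋=(-3.2834,-3.7174) cross=-38.239
θ=149°:   branch + wants cross > 0 → take C=(-1.9828,6.0229) (cross=38.239)
θ=149°: ex = (C−B)/|BC| = (-0.0537,0.9986); ey = (-0.9986,-0.0537)
θ=149°: P = B + -2.00·ex + -1.07·ey = (-0.5385,-0.9096)

θ=98°: 1.16 0.23
θ=122°: 0.16 -0.22
θ=149°: -0.54 -0.91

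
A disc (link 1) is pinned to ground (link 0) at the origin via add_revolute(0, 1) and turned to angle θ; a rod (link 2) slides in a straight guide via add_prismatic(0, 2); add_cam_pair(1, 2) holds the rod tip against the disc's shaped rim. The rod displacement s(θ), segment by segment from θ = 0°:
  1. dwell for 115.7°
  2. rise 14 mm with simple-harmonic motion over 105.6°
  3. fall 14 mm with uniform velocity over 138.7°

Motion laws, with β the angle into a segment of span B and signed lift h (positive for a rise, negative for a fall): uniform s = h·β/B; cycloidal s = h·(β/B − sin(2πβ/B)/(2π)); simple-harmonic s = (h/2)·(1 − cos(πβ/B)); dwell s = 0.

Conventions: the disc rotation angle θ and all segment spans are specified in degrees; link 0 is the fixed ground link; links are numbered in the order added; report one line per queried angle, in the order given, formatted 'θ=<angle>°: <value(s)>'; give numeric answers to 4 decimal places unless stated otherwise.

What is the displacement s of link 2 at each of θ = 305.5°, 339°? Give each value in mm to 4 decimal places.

segment 1 (0° to 115.7°, dwell): s unchanged at 0.0000
segment 2 (115.7° to 221.3°, simple-harmonic, h = 14) is passed completely: s = 0.0000 + (14) = 14.0000
θ = 305.5° falls in segment 3 (221.3° to 360°, uniform, h = -14): β = 305.5 − 221.3 = 84.2°, B = 138.7°; Δs = -14·84.2/138.7 = -8.4989; s = 14.0000 − 8.4989 = 5.5011
θ = 339° falls in segment 3 (221.3° to 360°, uniform, h = -14): β = 339 − 221.3 = 117.7°, B = 138.7°; Δs = -14·117.7/138.7 = -11.8803; s = 14.0000 − 11.8803 = 2.1197

θ=305.5°: 5.5011
θ=339°: 2.1197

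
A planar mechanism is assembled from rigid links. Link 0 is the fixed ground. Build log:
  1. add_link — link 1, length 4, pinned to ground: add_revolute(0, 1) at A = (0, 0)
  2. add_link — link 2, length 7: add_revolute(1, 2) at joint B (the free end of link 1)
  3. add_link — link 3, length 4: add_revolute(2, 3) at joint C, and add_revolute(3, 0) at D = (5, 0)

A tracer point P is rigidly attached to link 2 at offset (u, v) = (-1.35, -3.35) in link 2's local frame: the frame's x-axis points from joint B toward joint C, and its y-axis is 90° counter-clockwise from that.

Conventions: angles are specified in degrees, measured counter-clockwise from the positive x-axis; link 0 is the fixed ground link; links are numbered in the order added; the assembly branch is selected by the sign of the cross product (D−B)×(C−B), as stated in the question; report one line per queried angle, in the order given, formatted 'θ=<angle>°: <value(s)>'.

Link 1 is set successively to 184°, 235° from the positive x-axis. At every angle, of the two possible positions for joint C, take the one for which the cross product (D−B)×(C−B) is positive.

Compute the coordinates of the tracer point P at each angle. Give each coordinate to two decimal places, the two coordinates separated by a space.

A=(0,0), D=(5.00,0)
θ=184°: B = A + 4.00·(cos184°, sin184°) = (-3.9903, -0.2790)
θ=184°: |BD| = 8.9946
θ=184°: circle(B,7.00) ∩ circle(D,4.00): a=6.3317, h=2.9848
θ=184°:   candidates: C₊=(2.2458,2.9008) cross=26.847; C₋=(2.4310,-3.0660) cross=-26.847
θ=184°:   branch + wants cross > 0 → take C=(2.2458,2.9008) (cross=26.847)
θ=184°: ex = (C−B)/|BC| = (0.8909,0.4543); ey = (-0.4543,0.8909)
θ=184°: P = B + -1.35·ex + -3.35·ey = (-3.6712,-3.8767)
θ=235°: B = A + 4.00·(cos235°, sin235°) = (-2.2943, -3.2766)
θ=235°: |BD| = 7.9964
θ=235°: circle(B,7.00) ∩ circle(D,4.00): a=6.0616, h=3.5009
θ=235°:   candidates: C₊=(1.8005,2.4007) cross=27.995; C₋=(4.6696,-3.9863) cross=-27.995
θ=235°:   branch + wants cross > 0 → take C=(1.8005,2.4007) (cross=27.995)
θ=235°: ex = (C−B)/|BC| = (0.5850,0.8110); ey = (-0.8110,0.5850)
θ=235°: P = B + -1.35·ex + -3.35·ey = (-0.3670,-6.3312)

θ=184°: -3.67 -3.88
θ=235°: -0.37 -6.33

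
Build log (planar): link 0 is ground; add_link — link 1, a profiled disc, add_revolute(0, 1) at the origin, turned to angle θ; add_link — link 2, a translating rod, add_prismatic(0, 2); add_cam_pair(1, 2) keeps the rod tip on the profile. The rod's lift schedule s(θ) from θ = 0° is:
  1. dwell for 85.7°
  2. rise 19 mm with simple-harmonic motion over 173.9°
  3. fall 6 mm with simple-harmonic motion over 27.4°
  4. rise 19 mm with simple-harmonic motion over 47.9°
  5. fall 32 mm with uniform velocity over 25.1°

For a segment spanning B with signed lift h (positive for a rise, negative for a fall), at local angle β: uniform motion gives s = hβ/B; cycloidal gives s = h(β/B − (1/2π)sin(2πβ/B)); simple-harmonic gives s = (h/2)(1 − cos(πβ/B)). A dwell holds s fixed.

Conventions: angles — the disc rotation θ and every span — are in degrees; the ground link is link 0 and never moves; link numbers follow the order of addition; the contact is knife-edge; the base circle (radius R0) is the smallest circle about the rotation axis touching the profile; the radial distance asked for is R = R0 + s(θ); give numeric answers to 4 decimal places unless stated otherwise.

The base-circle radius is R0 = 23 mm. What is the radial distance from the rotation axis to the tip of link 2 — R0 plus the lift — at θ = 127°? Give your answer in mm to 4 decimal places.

seg 1 [0°–85.7°] dwell: s stays 0.0000
seg 2 [85.7°–259.6°] simple-harmonic, h=19: θ=127° here. β=41.3, B=173.9. 19/2·(1 − cos(π·0.2375)) = 2.5238 → s = 2.5238
R = R0 + s = 23 + 2.5238 = 25.5238

25.5238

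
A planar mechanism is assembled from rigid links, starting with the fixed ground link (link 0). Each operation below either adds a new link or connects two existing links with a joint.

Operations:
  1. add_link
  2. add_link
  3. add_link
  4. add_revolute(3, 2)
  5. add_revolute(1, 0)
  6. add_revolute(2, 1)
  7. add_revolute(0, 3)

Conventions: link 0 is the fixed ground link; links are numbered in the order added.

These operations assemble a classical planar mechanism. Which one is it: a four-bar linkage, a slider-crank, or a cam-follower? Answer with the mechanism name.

links: 4 (incl. ground); joints: 4 revolute, 0 prismatic, 0 higher (cam) pair, forming one closed loop
4 links in a single 4R loop → four-bar linkage

four-bar linkage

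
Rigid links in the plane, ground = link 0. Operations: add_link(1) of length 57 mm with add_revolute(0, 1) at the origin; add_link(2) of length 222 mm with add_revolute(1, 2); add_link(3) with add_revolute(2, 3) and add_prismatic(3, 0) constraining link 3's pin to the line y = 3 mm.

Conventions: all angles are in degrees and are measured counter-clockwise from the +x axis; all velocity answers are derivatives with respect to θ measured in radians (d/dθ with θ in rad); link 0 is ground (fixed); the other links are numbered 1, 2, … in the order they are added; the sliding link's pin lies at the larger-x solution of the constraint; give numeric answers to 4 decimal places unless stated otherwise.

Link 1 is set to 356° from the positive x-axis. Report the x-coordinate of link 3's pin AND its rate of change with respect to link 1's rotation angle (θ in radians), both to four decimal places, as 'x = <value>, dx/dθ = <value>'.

geometry: r = 57 mm, L = 222 mm, e = 3 mm
crank pin P = (r cos θ, r sin θ) = (56.861151, -3.976119)
h = r sin θ − e = -3.976119 − 3 = -6.976119
x = r cos θ + √(L² − h²) = 56.861151 + 221.890364 = 278.751515
dx/dθ = −r sin θ − h·r cos θ/√(L² − h²) (θ in radians; h = -6.976119) = 5.763804

x = 278.7515, dx/dθ = 5.7638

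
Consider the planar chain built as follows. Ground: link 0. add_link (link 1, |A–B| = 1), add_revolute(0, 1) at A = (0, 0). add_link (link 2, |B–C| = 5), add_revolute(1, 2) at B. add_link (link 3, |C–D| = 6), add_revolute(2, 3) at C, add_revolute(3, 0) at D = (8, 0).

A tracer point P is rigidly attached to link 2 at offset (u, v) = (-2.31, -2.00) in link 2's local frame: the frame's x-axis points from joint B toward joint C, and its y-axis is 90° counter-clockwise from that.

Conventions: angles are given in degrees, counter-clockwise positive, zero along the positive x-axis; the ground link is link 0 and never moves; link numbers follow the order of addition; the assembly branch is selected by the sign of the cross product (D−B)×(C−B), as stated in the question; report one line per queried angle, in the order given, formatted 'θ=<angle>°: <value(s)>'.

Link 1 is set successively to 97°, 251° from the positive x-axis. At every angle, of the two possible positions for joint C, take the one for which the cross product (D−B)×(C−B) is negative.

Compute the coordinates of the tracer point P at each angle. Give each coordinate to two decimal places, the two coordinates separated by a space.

A=(0,0), D=(8.00,0)
θ=97°: B = A + 1.00·(cos97°, sin97°) = (-0.1219, 0.9925)
θ=97°: |BD| = 8.1823
θ=97°: circle(B,5.00) ∩ circle(D,6.00): a=3.4190, h=3.6484
θ=97°:   candidates: C₊=(3.7144,4.1993) cross=29.852; C₋=(2.8293,-3.0436) cross=-29.852
θ=97°:   branch - wants cross < 0 → take C=(2.8293,-3.0436) (cross=-29.852)
θ=97°: ex = (C−B)/|BC| = (0.5902,-0.8072); ey = (0.8072,0.5902)
θ=97°: P = B + -2.31·ex + -2.00·ey = (-3.0998,1.6768)
θ=251°: B = A + 1.00·(cos251°, sin251°) = (-0.3256, -0.9455)
θ=251°: |BD| = 8.3791
θ=251°: circle(B,5.00) ∩ circle(D,6.00): a=3.5331, h=3.5379
θ=251°:   candidates: C₊=(2.7858,2.9685) cross=29.645; C₋=(3.5842,-4.0622) cross=-29.645
θ=251°:   branch - wants cross < 0 → take C=(3.5842,-4.0622) (cross=-29.645)
θ=251°: ex = (C−B)/|BC| = (0.7820,-0.6233); ey = (0.6233,0.7820)
θ=251°: P = B + -2.31·ex + -2.00·ey = (-3.3786,-1.0696)

θ=97°: -3.10 1.68
θ=251°: -3.38 -1.07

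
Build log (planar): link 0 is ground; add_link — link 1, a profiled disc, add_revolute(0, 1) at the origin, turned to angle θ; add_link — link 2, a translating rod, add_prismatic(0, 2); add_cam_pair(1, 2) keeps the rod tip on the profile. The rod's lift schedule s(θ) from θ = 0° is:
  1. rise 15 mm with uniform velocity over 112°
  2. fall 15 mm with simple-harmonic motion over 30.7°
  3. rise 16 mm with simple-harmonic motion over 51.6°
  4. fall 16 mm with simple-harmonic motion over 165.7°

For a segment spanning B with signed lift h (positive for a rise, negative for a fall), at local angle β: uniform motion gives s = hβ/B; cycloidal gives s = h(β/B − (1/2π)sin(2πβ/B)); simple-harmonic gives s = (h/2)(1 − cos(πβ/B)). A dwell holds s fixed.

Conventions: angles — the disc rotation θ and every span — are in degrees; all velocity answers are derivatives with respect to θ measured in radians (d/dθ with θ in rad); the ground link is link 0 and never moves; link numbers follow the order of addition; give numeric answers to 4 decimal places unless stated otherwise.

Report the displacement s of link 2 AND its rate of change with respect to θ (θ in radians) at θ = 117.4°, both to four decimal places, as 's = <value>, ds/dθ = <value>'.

seg 1 [0°–112°] uniform, h=15: full span → s += 15 → s = 15.0000
seg 2 [112°–142.7°] simple-harmonic, h=-15: θ=117.4° here. β=5.4, B=30.7. -15/2·(1 − cos(π·0.1759)) = -1.1163 → s = 13.8837
velocity in seg [112°–142.7°] (simple-harmonic), θ in radians: β = 5.4° = 0.0942 rad, B = 30.7° = 0.5358 rad; ds/dθ = (πh/(2B)) sin(πβ/B) = (π·(-15)/(2·0.5358)) sin(π·0.1759) = -23.081743 mm/rad

s = 13.8837, ds/dθ = -23.0817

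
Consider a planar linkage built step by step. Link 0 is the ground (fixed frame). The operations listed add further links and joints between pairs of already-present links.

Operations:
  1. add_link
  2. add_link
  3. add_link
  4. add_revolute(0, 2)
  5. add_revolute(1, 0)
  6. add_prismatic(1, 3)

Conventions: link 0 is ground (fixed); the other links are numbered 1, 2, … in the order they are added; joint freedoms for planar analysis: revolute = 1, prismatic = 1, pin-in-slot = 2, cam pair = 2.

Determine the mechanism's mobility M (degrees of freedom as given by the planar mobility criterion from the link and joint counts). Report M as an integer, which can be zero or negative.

L=1 J1=0 J2=0
add link → L=2 J1=0 J2=0
add link → L=3 J1=0 J2=0
add link → L=4 J1=0 J2=0
R@0,2 dof=1 J1 → L=4 J1=1 J2=0
R@1,0 dof=1 J1 → L=4 J1=2 J2=0
P@1,3 dof=1 J1 → L=4 J1=3 J2=0
M=3(L−1)−2J1−J2=3·3−2·3−0=3

M = 3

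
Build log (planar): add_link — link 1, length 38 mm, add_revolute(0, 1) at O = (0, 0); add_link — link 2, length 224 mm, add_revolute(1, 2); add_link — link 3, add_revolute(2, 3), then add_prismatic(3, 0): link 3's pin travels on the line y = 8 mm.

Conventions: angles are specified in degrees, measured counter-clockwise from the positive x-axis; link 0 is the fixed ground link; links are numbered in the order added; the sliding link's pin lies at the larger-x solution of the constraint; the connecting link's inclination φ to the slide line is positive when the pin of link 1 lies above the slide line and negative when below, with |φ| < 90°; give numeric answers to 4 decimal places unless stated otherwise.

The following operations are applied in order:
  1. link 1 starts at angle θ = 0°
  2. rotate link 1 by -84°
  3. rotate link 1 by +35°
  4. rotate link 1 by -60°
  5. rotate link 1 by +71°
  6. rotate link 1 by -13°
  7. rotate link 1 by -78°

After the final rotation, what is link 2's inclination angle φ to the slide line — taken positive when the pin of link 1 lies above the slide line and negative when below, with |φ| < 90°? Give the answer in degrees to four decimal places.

geometry: r = 38 mm, L = 224 mm, e = 8 mm; θ starts at 0°
rotate link 1 by -84°: θ ← 0° -84° = -84°
rotate link 1 by +35°: θ ← -84° +35° = -49°
rotate link 1 by -60°: θ ← -49° -60° = -109°
rotate link 1 by +71°: θ ← -109° +71° = -38°
rotate link 1 by -13°: θ ← -38° -13° = -51°
rotate link 1 by -78°: θ ← -51° -78° = -129°
h = r sin θ − e = -29.531547 − 8 = -37.531547
sin φ = h / L = -37.531547 / 224 = -0.16755155
φ = arcsin(-0.16755155) = -9.645491°

-9.6455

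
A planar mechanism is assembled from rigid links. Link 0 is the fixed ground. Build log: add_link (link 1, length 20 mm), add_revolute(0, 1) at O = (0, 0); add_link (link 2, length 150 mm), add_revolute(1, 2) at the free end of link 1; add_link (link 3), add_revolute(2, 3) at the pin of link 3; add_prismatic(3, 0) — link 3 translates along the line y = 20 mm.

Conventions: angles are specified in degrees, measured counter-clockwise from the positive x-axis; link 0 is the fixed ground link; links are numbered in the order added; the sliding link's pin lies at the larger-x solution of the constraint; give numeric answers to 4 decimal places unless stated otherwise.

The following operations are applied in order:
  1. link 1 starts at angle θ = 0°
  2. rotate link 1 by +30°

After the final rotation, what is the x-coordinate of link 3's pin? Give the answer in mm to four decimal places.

geometry: r = 20 mm, L = 150 mm, e = 20 mm; θ starts at 0°
rotate link 1 by +30°: θ ← 0° +30° = 30°
crank pin P = (r cos θ, r sin θ) = (17.320508, 10.000000)
h = r sin θ − e = 10.000000 − 20 = -10.000000
x = r cos θ + √(L² − h²) = 17.320508 + 149.666295 = 166.986804

166.9868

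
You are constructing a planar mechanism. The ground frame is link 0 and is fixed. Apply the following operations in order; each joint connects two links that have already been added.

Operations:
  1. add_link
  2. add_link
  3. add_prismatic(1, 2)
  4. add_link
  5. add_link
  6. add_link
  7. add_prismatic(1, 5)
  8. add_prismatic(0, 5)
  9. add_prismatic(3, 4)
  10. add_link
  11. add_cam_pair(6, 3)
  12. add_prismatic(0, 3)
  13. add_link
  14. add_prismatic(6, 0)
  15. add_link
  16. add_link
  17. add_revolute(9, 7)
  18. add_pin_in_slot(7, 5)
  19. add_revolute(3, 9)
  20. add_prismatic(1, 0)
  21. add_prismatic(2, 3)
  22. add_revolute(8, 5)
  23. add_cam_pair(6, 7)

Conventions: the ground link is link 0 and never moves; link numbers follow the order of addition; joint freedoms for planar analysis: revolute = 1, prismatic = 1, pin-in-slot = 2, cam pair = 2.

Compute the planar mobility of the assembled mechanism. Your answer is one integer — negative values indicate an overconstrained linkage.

(L,J1,J2)=(1,0,0); link0 fixed
link1: (2,0,0)
link2: (3,0,0)
P 1-2 [J1]: (3,1,0)
link3: (4,1,0)
link4: (5,1,0)
link5: (6,1,0)
P 1-5 [J1]: (6,2,0)
P 0-5 [J1]: (6,3,0)
P 3-4 [J1]: (6,4,0)
link6: (7,4,0)
C 6-3 [J2]: (7,4,1)
P 0-3 [J1]: (7,5,1)
link7: (8,5,1)
P 6-0 [J1]: (8,6,1)
link8: (9,6,1)
link9: (10,6,1)
R 9-7 [J1]: (10,7,1)
PS 7-5 [J2]: (10,7,2)
R 3-9 [J1]: (10,8,2)
P 1-0 [J1]: (10,9,2)
P 2-3 [J1]: (10,10,2)
R 8-5 [J1]: (10,11,2)
C 6-7 [J2]: (10,11,3)
Grübler: 3·9 − 2·11 − 3 = 2

M = 2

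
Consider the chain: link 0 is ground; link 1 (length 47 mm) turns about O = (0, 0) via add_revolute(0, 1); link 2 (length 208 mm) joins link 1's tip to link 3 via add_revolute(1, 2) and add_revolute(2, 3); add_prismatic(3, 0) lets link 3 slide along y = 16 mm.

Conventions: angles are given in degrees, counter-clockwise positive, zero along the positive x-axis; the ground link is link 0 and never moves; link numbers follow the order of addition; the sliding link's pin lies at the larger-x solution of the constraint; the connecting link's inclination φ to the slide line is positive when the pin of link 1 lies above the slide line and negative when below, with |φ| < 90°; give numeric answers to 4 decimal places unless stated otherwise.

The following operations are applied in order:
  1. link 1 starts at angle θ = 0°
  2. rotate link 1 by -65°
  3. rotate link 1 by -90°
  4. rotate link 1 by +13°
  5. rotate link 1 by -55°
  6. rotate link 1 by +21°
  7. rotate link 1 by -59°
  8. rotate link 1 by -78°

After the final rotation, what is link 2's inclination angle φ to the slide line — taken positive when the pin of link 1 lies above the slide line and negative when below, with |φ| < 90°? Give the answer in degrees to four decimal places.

geometry: r = 47 mm, L = 208 mm, e = 16 mm; θ starts at 0°
rotate link 1 by -65°: θ ← 0° -65° = -65°
rotate link 1 by -90°: θ ← -65° -90° = -155°
rotate link 1 by +13°: θ ← -155° +13° = -142°
rotate link 1 by -55°: θ ← -142° -55° = -197°
rotate link 1 by +21°: θ ← -197° +21° = -176°
rotate link 1 by -59°: θ ← -176° -59° = -235°
rotate link 1 by -78°: θ ← -235° -78° = -313°
h = r sin θ − e = 34.373624 − 16 = 18.373624
sin φ = h / L = 18.373624 / 208 = 0.08833473
φ = arcsin(0.08833473) = 5.067813°

5.0678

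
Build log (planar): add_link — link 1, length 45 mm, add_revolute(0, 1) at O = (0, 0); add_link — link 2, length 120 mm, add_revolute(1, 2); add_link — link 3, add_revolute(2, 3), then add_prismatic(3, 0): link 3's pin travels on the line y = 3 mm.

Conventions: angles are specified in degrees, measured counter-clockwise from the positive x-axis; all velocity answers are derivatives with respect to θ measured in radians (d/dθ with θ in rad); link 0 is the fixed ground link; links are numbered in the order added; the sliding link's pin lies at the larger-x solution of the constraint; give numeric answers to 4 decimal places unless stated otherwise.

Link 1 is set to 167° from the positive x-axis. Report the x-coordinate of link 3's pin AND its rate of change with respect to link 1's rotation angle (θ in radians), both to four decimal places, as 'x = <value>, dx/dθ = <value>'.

geometry: r = 45 mm, L = 120 mm, e = 3 mm
crank pin P = (r cos θ, r sin θ) = (-43.846653, 10.122797)
h = r sin θ − e = 10.122797 − 3 = 7.122797
x = r cos θ + √(L² − h²) = -43.846653 + 119.788421 = 75.941768
dx/dθ = −r sin θ − h·r cos θ/√(L² − h²) (θ in radians; h = 7.122797) = -7.515610

x = 75.9418, dx/dθ = -7.5156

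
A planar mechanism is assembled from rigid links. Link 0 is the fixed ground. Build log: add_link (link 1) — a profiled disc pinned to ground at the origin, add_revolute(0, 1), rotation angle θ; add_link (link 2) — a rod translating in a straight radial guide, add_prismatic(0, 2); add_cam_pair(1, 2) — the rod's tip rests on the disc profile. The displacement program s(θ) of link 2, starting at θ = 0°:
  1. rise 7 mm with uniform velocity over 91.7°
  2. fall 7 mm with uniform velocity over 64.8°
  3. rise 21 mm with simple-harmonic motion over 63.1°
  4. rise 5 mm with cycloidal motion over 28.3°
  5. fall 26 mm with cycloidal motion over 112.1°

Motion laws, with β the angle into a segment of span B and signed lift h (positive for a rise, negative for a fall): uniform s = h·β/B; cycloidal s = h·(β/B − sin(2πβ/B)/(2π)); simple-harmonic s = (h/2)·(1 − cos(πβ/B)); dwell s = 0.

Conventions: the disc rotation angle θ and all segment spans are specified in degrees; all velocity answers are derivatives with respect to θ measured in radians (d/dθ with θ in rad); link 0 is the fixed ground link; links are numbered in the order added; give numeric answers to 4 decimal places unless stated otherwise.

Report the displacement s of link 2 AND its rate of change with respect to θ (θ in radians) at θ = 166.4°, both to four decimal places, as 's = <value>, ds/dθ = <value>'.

seg 1 [0°–91.7°] uniform, h=7: full span → s += 7 → s = 7.0000
seg 2 [91.7°–156.5°] uniform, h=-7: full span → s += -7 → s = 0.0000
seg 3 [156.5°–219.6°] simple-harmonic, h=21: θ=166.4° here. β=9.9, B=63.1. 21/2·(1 − cos(π·0.1569)) = 1.2499 → s = 1.2499
velocity in seg [156.5°–219.6°] (simple-harmonic), θ in radians: β = 9.9° = 0.1728 rad, B = 63.1° = 1.1013 rad; ds/dθ = (πh/(2B)) sin(πβ/B) = (π·21/(2·1.1013)) sin(π·0.1569) = 14.172890 mm/rad

s = 1.2499, ds/dθ = 14.1729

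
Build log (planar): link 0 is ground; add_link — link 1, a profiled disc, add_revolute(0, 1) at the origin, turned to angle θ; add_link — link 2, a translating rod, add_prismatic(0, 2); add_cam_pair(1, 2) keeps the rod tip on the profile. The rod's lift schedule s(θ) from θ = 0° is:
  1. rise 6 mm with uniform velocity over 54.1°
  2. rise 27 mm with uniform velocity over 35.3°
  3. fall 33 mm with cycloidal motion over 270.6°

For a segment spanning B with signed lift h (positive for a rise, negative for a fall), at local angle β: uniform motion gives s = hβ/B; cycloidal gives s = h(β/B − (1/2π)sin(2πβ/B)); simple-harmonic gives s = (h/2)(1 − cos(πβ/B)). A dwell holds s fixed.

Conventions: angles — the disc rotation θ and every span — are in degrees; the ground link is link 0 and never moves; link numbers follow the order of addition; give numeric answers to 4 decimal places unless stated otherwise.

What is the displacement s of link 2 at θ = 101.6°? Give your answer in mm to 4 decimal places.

seg 1 [0°–54.1°] uniform, h=6: full span → s += 6 → s = 6.0000
seg 2 [54.1°–89.4°] uniform, h=27: full span → s += 27 → s = 33.0000
seg 3 [89.4°–360°] cycloidal, h=-33: θ=101.6° here. β=12.2, B=270.6. -33·(0.0451 − sin(2π·0.0451)/(2π)) = -0.0198 → s = 32.9802

32.9802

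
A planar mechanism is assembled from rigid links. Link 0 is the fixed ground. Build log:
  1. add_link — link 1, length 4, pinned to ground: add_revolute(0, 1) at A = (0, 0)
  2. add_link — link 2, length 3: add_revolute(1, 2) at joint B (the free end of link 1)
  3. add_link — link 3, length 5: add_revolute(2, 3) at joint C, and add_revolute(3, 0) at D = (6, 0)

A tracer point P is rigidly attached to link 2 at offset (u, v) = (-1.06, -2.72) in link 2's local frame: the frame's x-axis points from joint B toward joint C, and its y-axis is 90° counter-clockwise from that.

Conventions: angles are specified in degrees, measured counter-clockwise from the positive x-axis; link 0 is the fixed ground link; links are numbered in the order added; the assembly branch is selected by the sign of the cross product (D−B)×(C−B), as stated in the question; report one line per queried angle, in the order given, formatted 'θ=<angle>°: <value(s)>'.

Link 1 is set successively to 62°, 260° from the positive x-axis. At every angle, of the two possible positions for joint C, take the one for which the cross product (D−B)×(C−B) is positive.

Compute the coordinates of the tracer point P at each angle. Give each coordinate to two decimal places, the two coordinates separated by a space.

A=(0,0), D=(6.00,0)
θ=62°: B = A + 4.00·(cos62°, sin62°) = (1.8779, 3.5318)
θ=62°: |BD| = 5.4282
θ=62°: circle(B,3.00) ∩ circle(D,5.00): a=1.2403, h=2.7316
θ=62°:   candidates: C₊=(4.5970,4.7991) cross=14.828; C₋=(1.0425,0.6505) cross=-14.828
θ=62°:   branch + wants cross > 0 → take C=(4.5970,4.7991) (cross=14.828)
θ=62°: ex = (C−B)/|BC| = (0.9064,0.4224); ey = (-0.4224,0.9064)
θ=62°: P = B + -1.06·ex + -2.72·ey = (2.0662,0.6186)
θ=260°: B = A + 4.00·(cos260°, sin260°) = (-0.6946, -3.9392)
θ=260°: |BD| = 7.7676
θ=260°: circle(B,3.00) ∩ circle(D,5.00): a=2.8539, h=0.9249
θ=260°:   candidates: C₊=(1.2960,-1.6948) cross=7.184; C₋=(2.2341,-3.2891) cross=-7.184
θ=260°:   branch + wants cross > 0 → take C=(1.2960,-1.6948) (cross=7.184)
θ=260°: ex = (C−B)/|BC| = (0.6635,0.7482); ey = (-0.7482,0.6635)
θ=260°: P = B + -1.06·ex + -2.72·ey = (0.6370,-6.5371)

θ=62°: 2.07 0.62
θ=260°: 0.64 -6.54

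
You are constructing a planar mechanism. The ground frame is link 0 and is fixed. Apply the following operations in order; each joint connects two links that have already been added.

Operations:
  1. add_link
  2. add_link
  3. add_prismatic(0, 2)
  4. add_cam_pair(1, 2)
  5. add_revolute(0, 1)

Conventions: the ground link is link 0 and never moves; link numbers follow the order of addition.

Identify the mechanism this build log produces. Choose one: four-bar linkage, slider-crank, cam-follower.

links: 3 (incl. ground); joints: 1 revolute, 1 prismatic, 1 higher (cam) pair, forming one closed loop
3 links, revolute + prismatic + higher pair in one loop → cam-follower

cam-follower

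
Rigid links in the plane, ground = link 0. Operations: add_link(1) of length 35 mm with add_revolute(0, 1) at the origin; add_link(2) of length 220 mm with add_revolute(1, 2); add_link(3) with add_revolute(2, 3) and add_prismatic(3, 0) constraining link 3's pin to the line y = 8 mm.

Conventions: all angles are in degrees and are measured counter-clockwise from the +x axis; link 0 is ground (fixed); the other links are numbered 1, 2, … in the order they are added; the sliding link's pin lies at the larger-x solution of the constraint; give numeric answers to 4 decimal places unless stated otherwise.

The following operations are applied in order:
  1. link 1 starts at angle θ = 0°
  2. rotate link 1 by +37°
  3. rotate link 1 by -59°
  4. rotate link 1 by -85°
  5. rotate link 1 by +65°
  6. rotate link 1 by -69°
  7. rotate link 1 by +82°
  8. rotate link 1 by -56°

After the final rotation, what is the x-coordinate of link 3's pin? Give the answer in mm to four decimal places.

geometry: r = 35 mm, L = 220 mm, e = 8 mm; θ starts at 0°
rotate link 1 by +37°: θ ← 0° +37° = 37°
rotate link 1 by -59°: θ ← 37° -59° = -22°
rotate link 1 by -85°: θ ← -22° -85° = -107°
rotate link 1 by +65°: θ ← -107° +65° = -42°
rotate link 1 by -69°: θ ← -42° -69° = -111°
rotate link 1 by +82°: θ ← -111° +82° = -29°
rotate link 1 by -56°: θ ← -29° -56° = -85°
crank pin P = (r cos θ, r sin θ) = (3.050451, -34.866814)
h = r sin θ − e = -34.866814 − 8 = -42.866814
x = r cos θ + √(L² − h²) = 3.050451 + 215.783308 = 218.833759

218.8338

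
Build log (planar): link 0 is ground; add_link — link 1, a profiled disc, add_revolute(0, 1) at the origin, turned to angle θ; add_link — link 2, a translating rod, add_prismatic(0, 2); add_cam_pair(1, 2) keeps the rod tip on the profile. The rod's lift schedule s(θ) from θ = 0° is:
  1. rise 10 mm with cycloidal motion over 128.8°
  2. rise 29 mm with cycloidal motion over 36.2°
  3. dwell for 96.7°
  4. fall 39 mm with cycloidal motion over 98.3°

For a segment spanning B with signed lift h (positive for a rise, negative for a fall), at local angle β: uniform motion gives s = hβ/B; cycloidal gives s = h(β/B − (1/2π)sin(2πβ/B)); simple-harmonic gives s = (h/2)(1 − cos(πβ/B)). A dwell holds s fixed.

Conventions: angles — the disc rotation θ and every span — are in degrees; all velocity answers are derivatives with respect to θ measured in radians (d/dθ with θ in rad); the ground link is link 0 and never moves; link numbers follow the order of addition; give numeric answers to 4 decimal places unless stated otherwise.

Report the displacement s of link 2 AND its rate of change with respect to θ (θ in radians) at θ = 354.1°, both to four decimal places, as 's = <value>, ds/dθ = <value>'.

seg 1 [0°–128.8°] cycloidal, h=10: full span → s += 10 → s = 10.0000
seg 2 [128.8°–165°] cycloidal, h=29: full span → s += 29 → s = 39.0000
seg 3 [165°–261.7°] dwell: s stays 39.0000
seg 4 [261.7°–360°] cycloidal, h=-39: θ=354.1° here. β=92.4, B=98.3. -39·(0.9400 − sin(2π·0.9400)/(2π)) = -38.9449 → s = 0.0551
velocity in seg [261.7°–360°] (cycloidal), θ in radians: β = 92.4° = 1.6127 rad, B = 98.3° = 1.7157 rad; ds/dθ = (h/B)(1 − cos(2πβ/B)) = ((-39)/1.7157)(1 − cos(2π·0.9400)) = -1.597376 mm/rad

s = 0.0551, ds/dθ = -1.5974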